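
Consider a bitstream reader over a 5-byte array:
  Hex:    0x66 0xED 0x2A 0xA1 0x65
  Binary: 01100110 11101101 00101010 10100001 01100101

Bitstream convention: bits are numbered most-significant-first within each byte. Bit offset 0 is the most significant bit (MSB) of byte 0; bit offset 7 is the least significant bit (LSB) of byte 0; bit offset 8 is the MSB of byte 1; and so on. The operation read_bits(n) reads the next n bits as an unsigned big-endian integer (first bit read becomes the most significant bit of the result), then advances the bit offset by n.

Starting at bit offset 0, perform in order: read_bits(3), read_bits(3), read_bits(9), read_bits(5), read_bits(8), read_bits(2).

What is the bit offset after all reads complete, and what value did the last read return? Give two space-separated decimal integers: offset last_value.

Answer: 30 0

Derivation:
Read 1: bits[0:3] width=3 -> value=3 (bin 011); offset now 3 = byte 0 bit 3; 37 bits remain
Read 2: bits[3:6] width=3 -> value=1 (bin 001); offset now 6 = byte 0 bit 6; 34 bits remain
Read 3: bits[6:15] width=9 -> value=374 (bin 101110110); offset now 15 = byte 1 bit 7; 25 bits remain
Read 4: bits[15:20] width=5 -> value=18 (bin 10010); offset now 20 = byte 2 bit 4; 20 bits remain
Read 5: bits[20:28] width=8 -> value=170 (bin 10101010); offset now 28 = byte 3 bit 4; 12 bits remain
Read 6: bits[28:30] width=2 -> value=0 (bin 00); offset now 30 = byte 3 bit 6; 10 bits remain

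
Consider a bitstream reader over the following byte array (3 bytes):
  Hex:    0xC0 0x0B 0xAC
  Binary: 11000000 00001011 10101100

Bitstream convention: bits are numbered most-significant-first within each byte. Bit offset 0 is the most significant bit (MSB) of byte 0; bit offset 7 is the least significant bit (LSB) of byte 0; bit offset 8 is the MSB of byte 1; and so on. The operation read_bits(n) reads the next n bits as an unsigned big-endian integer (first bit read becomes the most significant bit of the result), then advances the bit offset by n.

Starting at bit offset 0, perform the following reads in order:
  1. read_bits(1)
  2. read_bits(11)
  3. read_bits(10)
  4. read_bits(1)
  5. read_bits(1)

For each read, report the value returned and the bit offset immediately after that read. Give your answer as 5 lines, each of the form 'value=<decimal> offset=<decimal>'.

Read 1: bits[0:1] width=1 -> value=1 (bin 1); offset now 1 = byte 0 bit 1; 23 bits remain
Read 2: bits[1:12] width=11 -> value=1024 (bin 10000000000); offset now 12 = byte 1 bit 4; 12 bits remain
Read 3: bits[12:22] width=10 -> value=747 (bin 1011101011); offset now 22 = byte 2 bit 6; 2 bits remain
Read 4: bits[22:23] width=1 -> value=0 (bin 0); offset now 23 = byte 2 bit 7; 1 bits remain
Read 5: bits[23:24] width=1 -> value=0 (bin 0); offset now 24 = byte 3 bit 0; 0 bits remain

Answer: value=1 offset=1
value=1024 offset=12
value=747 offset=22
value=0 offset=23
value=0 offset=24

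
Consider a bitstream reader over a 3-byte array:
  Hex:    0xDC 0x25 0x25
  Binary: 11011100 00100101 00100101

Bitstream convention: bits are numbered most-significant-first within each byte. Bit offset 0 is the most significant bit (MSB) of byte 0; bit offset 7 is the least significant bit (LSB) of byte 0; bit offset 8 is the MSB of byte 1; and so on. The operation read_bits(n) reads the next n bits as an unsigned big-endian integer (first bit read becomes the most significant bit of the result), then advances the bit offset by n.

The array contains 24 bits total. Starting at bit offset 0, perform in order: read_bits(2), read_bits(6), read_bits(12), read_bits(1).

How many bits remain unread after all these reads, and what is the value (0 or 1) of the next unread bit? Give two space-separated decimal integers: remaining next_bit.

Answer: 3 1

Derivation:
Read 1: bits[0:2] width=2 -> value=3 (bin 11); offset now 2 = byte 0 bit 2; 22 bits remain
Read 2: bits[2:8] width=6 -> value=28 (bin 011100); offset now 8 = byte 1 bit 0; 16 bits remain
Read 3: bits[8:20] width=12 -> value=594 (bin 001001010010); offset now 20 = byte 2 bit 4; 4 bits remain
Read 4: bits[20:21] width=1 -> value=0 (bin 0); offset now 21 = byte 2 bit 5; 3 bits remain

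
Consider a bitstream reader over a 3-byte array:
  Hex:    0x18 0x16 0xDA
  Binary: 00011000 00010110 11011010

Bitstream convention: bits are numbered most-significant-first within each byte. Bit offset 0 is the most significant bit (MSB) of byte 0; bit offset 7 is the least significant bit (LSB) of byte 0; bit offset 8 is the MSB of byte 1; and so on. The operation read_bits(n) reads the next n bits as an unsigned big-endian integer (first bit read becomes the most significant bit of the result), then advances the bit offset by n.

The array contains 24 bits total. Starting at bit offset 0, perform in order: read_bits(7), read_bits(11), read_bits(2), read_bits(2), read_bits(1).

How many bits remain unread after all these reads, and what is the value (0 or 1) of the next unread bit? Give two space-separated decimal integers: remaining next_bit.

Answer: 1 0

Derivation:
Read 1: bits[0:7] width=7 -> value=12 (bin 0001100); offset now 7 = byte 0 bit 7; 17 bits remain
Read 2: bits[7:18] width=11 -> value=91 (bin 00001011011); offset now 18 = byte 2 bit 2; 6 bits remain
Read 3: bits[18:20] width=2 -> value=1 (bin 01); offset now 20 = byte 2 bit 4; 4 bits remain
Read 4: bits[20:22] width=2 -> value=2 (bin 10); offset now 22 = byte 2 bit 6; 2 bits remain
Read 5: bits[22:23] width=1 -> value=1 (bin 1); offset now 23 = byte 2 bit 7; 1 bits remain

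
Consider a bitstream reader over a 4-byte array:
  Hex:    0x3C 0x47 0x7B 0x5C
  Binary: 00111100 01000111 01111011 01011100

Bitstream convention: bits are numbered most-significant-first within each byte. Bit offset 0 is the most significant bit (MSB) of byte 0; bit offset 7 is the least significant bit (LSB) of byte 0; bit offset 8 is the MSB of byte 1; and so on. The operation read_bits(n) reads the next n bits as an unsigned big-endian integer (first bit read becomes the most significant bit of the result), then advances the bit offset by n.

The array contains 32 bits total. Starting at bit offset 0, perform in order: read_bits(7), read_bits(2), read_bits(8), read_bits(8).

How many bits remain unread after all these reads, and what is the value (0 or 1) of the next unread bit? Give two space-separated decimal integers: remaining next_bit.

Answer: 7 1

Derivation:
Read 1: bits[0:7] width=7 -> value=30 (bin 0011110); offset now 7 = byte 0 bit 7; 25 bits remain
Read 2: bits[7:9] width=2 -> value=0 (bin 00); offset now 9 = byte 1 bit 1; 23 bits remain
Read 3: bits[9:17] width=8 -> value=142 (bin 10001110); offset now 17 = byte 2 bit 1; 15 bits remain
Read 4: bits[17:25] width=8 -> value=246 (bin 11110110); offset now 25 = byte 3 bit 1; 7 bits remain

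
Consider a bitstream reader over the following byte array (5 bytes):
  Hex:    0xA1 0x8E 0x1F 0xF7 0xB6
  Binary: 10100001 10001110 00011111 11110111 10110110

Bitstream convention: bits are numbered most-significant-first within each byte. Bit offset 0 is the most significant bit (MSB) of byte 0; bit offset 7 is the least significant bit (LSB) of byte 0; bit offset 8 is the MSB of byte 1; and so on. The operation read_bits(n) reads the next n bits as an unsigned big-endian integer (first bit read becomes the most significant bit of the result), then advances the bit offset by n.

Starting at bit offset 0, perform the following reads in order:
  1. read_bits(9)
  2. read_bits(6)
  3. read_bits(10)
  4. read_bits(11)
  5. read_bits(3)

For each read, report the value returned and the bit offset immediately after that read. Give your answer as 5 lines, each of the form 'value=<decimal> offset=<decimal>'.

Read 1: bits[0:9] width=9 -> value=323 (bin 101000011); offset now 9 = byte 1 bit 1; 31 bits remain
Read 2: bits[9:15] width=6 -> value=7 (bin 000111); offset now 15 = byte 1 bit 7; 25 bits remain
Read 3: bits[15:25] width=10 -> value=63 (bin 0000111111); offset now 25 = byte 3 bit 1; 15 bits remain
Read 4: bits[25:36] width=11 -> value=1915 (bin 11101111011); offset now 36 = byte 4 bit 4; 4 bits remain
Read 5: bits[36:39] width=3 -> value=3 (bin 011); offset now 39 = byte 4 bit 7; 1 bits remain

Answer: value=323 offset=9
value=7 offset=15
value=63 offset=25
value=1915 offset=36
value=3 offset=39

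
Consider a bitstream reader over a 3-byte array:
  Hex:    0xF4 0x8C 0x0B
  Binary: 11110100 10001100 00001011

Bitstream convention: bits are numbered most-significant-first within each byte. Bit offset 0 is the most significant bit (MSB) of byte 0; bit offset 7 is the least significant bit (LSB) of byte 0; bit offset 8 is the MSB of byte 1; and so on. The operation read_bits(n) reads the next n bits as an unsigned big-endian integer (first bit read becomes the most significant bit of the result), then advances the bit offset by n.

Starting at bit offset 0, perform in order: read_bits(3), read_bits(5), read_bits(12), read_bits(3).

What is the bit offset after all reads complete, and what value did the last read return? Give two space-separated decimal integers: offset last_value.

Answer: 23 5

Derivation:
Read 1: bits[0:3] width=3 -> value=7 (bin 111); offset now 3 = byte 0 bit 3; 21 bits remain
Read 2: bits[3:8] width=5 -> value=20 (bin 10100); offset now 8 = byte 1 bit 0; 16 bits remain
Read 3: bits[8:20] width=12 -> value=2240 (bin 100011000000); offset now 20 = byte 2 bit 4; 4 bits remain
Read 4: bits[20:23] width=3 -> value=5 (bin 101); offset now 23 = byte 2 bit 7; 1 bits remain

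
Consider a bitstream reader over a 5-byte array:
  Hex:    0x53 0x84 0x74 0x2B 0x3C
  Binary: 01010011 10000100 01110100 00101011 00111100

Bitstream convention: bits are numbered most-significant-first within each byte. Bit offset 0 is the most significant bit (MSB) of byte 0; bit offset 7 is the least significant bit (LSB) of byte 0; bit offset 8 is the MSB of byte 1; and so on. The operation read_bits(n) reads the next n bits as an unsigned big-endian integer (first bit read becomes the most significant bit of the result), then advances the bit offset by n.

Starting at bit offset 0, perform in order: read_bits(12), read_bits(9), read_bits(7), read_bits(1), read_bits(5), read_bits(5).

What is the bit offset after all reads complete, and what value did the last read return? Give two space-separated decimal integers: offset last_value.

Read 1: bits[0:12] width=12 -> value=1336 (bin 010100111000); offset now 12 = byte 1 bit 4; 28 bits remain
Read 2: bits[12:21] width=9 -> value=142 (bin 010001110); offset now 21 = byte 2 bit 5; 19 bits remain
Read 3: bits[21:28] width=7 -> value=66 (bin 1000010); offset now 28 = byte 3 bit 4; 12 bits remain
Read 4: bits[28:29] width=1 -> value=1 (bin 1); offset now 29 = byte 3 bit 5; 11 bits remain
Read 5: bits[29:34] width=5 -> value=12 (bin 01100); offset now 34 = byte 4 bit 2; 6 bits remain
Read 6: bits[34:39] width=5 -> value=30 (bin 11110); offset now 39 = byte 4 bit 7; 1 bits remain

Answer: 39 30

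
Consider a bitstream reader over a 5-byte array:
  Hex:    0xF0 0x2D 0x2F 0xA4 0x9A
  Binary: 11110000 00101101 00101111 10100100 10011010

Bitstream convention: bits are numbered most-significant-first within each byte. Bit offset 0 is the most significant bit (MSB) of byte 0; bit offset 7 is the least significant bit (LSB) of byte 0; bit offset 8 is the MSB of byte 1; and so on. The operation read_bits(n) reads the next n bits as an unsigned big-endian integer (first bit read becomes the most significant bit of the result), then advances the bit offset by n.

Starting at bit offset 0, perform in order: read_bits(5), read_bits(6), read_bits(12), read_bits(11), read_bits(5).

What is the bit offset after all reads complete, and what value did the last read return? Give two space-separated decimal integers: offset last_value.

Answer: 39 13

Derivation:
Read 1: bits[0:5] width=5 -> value=30 (bin 11110); offset now 5 = byte 0 bit 5; 35 bits remain
Read 2: bits[5:11] width=6 -> value=1 (bin 000001); offset now 11 = byte 1 bit 3; 29 bits remain
Read 3: bits[11:23] width=12 -> value=1687 (bin 011010010111); offset now 23 = byte 2 bit 7; 17 bits remain
Read 4: bits[23:34] width=11 -> value=1682 (bin 11010010010); offset now 34 = byte 4 bit 2; 6 bits remain
Read 5: bits[34:39] width=5 -> value=13 (bin 01101); offset now 39 = byte 4 bit 7; 1 bits remain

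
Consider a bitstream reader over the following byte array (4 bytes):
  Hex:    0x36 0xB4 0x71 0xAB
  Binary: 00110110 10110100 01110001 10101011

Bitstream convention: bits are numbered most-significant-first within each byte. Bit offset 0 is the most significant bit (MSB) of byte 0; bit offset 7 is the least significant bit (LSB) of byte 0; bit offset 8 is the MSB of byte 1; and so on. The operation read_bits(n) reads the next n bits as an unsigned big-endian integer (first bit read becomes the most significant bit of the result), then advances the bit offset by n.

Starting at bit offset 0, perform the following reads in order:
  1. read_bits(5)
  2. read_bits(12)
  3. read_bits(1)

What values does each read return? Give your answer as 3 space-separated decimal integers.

Answer: 6 3432 1

Derivation:
Read 1: bits[0:5] width=5 -> value=6 (bin 00110); offset now 5 = byte 0 bit 5; 27 bits remain
Read 2: bits[5:17] width=12 -> value=3432 (bin 110101101000); offset now 17 = byte 2 bit 1; 15 bits remain
Read 3: bits[17:18] width=1 -> value=1 (bin 1); offset now 18 = byte 2 bit 2; 14 bits remain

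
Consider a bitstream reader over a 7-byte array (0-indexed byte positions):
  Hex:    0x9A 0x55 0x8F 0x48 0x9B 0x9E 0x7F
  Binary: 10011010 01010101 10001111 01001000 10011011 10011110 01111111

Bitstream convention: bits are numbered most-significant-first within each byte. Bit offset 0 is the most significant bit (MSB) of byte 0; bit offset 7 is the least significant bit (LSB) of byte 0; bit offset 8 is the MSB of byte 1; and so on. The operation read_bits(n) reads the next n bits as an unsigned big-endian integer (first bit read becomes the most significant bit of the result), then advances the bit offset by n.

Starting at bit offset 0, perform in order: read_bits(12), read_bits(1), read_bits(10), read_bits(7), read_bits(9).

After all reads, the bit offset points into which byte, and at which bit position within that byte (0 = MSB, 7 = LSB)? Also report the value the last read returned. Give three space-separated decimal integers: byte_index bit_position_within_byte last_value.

Read 1: bits[0:12] width=12 -> value=2469 (bin 100110100101); offset now 12 = byte 1 bit 4; 44 bits remain
Read 2: bits[12:13] width=1 -> value=0 (bin 0); offset now 13 = byte 1 bit 5; 43 bits remain
Read 3: bits[13:23] width=10 -> value=711 (bin 1011000111); offset now 23 = byte 2 bit 7; 33 bits remain
Read 4: bits[23:30] width=7 -> value=82 (bin 1010010); offset now 30 = byte 3 bit 6; 26 bits remain
Read 5: bits[30:39] width=9 -> value=77 (bin 001001101); offset now 39 = byte 4 bit 7; 17 bits remain

Answer: 4 7 77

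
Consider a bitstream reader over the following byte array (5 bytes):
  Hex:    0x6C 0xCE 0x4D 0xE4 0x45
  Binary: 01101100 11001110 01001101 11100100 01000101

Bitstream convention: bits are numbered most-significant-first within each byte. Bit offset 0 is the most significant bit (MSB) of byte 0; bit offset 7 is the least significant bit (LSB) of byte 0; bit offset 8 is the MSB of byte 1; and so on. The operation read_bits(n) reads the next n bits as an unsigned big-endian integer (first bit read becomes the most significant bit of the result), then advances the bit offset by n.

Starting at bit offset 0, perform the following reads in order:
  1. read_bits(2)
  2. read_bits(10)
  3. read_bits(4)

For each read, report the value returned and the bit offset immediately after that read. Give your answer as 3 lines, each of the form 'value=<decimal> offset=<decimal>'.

Answer: value=1 offset=2
value=716 offset=12
value=14 offset=16

Derivation:
Read 1: bits[0:2] width=2 -> value=1 (bin 01); offset now 2 = byte 0 bit 2; 38 bits remain
Read 2: bits[2:12] width=10 -> value=716 (bin 1011001100); offset now 12 = byte 1 bit 4; 28 bits remain
Read 3: bits[12:16] width=4 -> value=14 (bin 1110); offset now 16 = byte 2 bit 0; 24 bits remain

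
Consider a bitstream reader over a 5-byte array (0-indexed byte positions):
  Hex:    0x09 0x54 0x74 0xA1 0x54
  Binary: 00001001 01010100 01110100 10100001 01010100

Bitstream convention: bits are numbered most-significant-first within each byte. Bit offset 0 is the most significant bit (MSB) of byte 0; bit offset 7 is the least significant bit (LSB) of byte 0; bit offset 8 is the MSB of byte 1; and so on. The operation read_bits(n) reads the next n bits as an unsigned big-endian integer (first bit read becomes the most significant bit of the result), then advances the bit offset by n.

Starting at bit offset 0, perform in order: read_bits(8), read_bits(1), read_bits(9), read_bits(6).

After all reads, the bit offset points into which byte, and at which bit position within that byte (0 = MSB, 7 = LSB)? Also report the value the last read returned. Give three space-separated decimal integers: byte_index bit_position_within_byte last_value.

Read 1: bits[0:8] width=8 -> value=9 (bin 00001001); offset now 8 = byte 1 bit 0; 32 bits remain
Read 2: bits[8:9] width=1 -> value=0 (bin 0); offset now 9 = byte 1 bit 1; 31 bits remain
Read 3: bits[9:18] width=9 -> value=337 (bin 101010001); offset now 18 = byte 2 bit 2; 22 bits remain
Read 4: bits[18:24] width=6 -> value=52 (bin 110100); offset now 24 = byte 3 bit 0; 16 bits remain

Answer: 3 0 52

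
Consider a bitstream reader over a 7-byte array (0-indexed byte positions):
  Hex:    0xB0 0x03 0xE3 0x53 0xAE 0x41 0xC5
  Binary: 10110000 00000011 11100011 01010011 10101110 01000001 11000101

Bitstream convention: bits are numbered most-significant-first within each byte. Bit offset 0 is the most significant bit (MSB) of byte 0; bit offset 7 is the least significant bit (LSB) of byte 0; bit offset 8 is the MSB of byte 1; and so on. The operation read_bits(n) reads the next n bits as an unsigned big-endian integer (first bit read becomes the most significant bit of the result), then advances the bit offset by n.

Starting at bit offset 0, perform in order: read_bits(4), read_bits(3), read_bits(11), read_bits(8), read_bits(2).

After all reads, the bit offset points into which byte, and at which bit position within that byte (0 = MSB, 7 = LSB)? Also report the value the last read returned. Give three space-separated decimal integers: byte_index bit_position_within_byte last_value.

Answer: 3 4 1

Derivation:
Read 1: bits[0:4] width=4 -> value=11 (bin 1011); offset now 4 = byte 0 bit 4; 52 bits remain
Read 2: bits[4:7] width=3 -> value=0 (bin 000); offset now 7 = byte 0 bit 7; 49 bits remain
Read 3: bits[7:18] width=11 -> value=15 (bin 00000001111); offset now 18 = byte 2 bit 2; 38 bits remain
Read 4: bits[18:26] width=8 -> value=141 (bin 10001101); offset now 26 = byte 3 bit 2; 30 bits remain
Read 5: bits[26:28] width=2 -> value=1 (bin 01); offset now 28 = byte 3 bit 4; 28 bits remain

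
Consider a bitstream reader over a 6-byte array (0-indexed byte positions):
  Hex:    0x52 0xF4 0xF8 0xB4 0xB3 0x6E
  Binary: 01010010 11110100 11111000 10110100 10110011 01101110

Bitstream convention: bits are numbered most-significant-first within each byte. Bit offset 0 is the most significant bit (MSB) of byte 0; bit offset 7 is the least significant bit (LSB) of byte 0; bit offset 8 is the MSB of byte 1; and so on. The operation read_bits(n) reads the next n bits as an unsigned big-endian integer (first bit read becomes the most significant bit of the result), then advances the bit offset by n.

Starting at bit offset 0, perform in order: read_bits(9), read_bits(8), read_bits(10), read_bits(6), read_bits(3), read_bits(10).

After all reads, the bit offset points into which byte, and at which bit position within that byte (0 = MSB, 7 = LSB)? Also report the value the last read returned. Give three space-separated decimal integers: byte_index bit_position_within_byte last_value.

Answer: 5 6 219

Derivation:
Read 1: bits[0:9] width=9 -> value=165 (bin 010100101); offset now 9 = byte 1 bit 1; 39 bits remain
Read 2: bits[9:17] width=8 -> value=233 (bin 11101001); offset now 17 = byte 2 bit 1; 31 bits remain
Read 3: bits[17:27] width=10 -> value=965 (bin 1111000101); offset now 27 = byte 3 bit 3; 21 bits remain
Read 4: bits[27:33] width=6 -> value=41 (bin 101001); offset now 33 = byte 4 bit 1; 15 bits remain
Read 5: bits[33:36] width=3 -> value=3 (bin 011); offset now 36 = byte 4 bit 4; 12 bits remain
Read 6: bits[36:46] width=10 -> value=219 (bin 0011011011); offset now 46 = byte 5 bit 6; 2 bits remain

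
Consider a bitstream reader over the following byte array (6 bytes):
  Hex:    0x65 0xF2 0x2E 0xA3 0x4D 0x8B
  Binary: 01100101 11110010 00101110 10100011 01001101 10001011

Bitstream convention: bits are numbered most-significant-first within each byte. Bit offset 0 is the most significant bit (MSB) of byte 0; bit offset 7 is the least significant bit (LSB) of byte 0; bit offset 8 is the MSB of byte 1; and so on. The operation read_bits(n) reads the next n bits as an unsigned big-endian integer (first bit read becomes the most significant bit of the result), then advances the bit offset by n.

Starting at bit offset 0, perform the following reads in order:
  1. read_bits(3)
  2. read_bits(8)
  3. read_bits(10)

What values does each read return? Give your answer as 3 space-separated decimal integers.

Read 1: bits[0:3] width=3 -> value=3 (bin 011); offset now 3 = byte 0 bit 3; 45 bits remain
Read 2: bits[3:11] width=8 -> value=47 (bin 00101111); offset now 11 = byte 1 bit 3; 37 bits remain
Read 3: bits[11:21] width=10 -> value=581 (bin 1001000101); offset now 21 = byte 2 bit 5; 27 bits remain

Answer: 3 47 581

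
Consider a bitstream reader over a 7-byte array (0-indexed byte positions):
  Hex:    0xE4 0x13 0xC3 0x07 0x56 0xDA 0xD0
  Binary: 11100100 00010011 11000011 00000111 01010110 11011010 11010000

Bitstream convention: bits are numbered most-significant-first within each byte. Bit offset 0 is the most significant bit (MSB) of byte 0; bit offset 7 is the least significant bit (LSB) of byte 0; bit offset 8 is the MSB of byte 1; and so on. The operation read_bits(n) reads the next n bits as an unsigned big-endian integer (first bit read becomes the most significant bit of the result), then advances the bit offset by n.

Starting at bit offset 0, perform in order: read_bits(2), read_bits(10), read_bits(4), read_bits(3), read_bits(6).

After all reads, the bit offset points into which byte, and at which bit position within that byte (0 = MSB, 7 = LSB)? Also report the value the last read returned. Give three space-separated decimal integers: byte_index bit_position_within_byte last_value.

Read 1: bits[0:2] width=2 -> value=3 (bin 11); offset now 2 = byte 0 bit 2; 54 bits remain
Read 2: bits[2:12] width=10 -> value=577 (bin 1001000001); offset now 12 = byte 1 bit 4; 44 bits remain
Read 3: bits[12:16] width=4 -> value=3 (bin 0011); offset now 16 = byte 2 bit 0; 40 bits remain
Read 4: bits[16:19] width=3 -> value=6 (bin 110); offset now 19 = byte 2 bit 3; 37 bits remain
Read 5: bits[19:25] width=6 -> value=6 (bin 000110); offset now 25 = byte 3 bit 1; 31 bits remain

Answer: 3 1 6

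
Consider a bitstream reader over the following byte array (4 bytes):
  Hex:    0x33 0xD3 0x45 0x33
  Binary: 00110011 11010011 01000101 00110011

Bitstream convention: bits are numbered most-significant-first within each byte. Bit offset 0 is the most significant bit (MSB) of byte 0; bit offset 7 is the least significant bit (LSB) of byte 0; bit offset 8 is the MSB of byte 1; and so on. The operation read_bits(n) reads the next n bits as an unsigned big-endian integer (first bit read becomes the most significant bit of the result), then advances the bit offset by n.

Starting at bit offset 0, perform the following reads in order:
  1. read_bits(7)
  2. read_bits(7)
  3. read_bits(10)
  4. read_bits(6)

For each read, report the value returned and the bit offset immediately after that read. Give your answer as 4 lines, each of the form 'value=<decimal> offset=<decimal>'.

Read 1: bits[0:7] width=7 -> value=25 (bin 0011001); offset now 7 = byte 0 bit 7; 25 bits remain
Read 2: bits[7:14] width=7 -> value=116 (bin 1110100); offset now 14 = byte 1 bit 6; 18 bits remain
Read 3: bits[14:24] width=10 -> value=837 (bin 1101000101); offset now 24 = byte 3 bit 0; 8 bits remain
Read 4: bits[24:30] width=6 -> value=12 (bin 001100); offset now 30 = byte 3 bit 6; 2 bits remain

Answer: value=25 offset=7
value=116 offset=14
value=837 offset=24
value=12 offset=30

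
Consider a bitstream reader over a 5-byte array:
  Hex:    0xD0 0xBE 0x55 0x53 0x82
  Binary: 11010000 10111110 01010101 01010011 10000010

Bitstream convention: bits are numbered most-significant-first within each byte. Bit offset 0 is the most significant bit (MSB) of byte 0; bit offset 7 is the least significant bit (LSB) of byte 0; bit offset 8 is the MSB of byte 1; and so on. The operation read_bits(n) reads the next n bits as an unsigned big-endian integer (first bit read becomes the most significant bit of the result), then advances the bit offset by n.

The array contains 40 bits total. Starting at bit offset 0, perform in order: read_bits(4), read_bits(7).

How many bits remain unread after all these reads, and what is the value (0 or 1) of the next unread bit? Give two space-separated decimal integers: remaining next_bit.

Answer: 29 1

Derivation:
Read 1: bits[0:4] width=4 -> value=13 (bin 1101); offset now 4 = byte 0 bit 4; 36 bits remain
Read 2: bits[4:11] width=7 -> value=5 (bin 0000101); offset now 11 = byte 1 bit 3; 29 bits remain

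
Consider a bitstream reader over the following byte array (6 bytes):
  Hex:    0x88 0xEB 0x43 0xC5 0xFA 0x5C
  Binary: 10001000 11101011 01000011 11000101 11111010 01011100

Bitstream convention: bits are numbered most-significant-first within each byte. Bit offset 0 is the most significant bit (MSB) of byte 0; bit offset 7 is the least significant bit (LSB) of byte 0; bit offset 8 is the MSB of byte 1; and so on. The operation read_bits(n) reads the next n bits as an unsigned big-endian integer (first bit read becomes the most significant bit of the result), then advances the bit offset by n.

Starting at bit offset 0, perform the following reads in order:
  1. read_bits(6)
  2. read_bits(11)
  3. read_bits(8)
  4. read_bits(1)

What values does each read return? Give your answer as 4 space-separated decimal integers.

Read 1: bits[0:6] width=6 -> value=34 (bin 100010); offset now 6 = byte 0 bit 6; 42 bits remain
Read 2: bits[6:17] width=11 -> value=470 (bin 00111010110); offset now 17 = byte 2 bit 1; 31 bits remain
Read 3: bits[17:25] width=8 -> value=135 (bin 10000111); offset now 25 = byte 3 bit 1; 23 bits remain
Read 4: bits[25:26] width=1 -> value=1 (bin 1); offset now 26 = byte 3 bit 2; 22 bits remain

Answer: 34 470 135 1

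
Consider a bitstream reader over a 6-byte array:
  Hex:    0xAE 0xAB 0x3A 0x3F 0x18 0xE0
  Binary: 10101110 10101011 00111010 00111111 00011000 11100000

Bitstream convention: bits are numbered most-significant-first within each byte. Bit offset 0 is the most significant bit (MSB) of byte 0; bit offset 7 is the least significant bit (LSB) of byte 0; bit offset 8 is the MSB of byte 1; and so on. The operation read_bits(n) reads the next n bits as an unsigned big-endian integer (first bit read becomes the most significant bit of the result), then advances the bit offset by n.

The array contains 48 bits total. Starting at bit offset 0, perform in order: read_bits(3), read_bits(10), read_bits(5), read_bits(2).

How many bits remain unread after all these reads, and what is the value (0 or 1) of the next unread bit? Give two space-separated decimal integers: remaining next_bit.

Answer: 28 1

Derivation:
Read 1: bits[0:3] width=3 -> value=5 (bin 101); offset now 3 = byte 0 bit 3; 45 bits remain
Read 2: bits[3:13] width=10 -> value=469 (bin 0111010101); offset now 13 = byte 1 bit 5; 35 bits remain
Read 3: bits[13:18] width=5 -> value=12 (bin 01100); offset now 18 = byte 2 bit 2; 30 bits remain
Read 4: bits[18:20] width=2 -> value=3 (bin 11); offset now 20 = byte 2 bit 4; 28 bits remain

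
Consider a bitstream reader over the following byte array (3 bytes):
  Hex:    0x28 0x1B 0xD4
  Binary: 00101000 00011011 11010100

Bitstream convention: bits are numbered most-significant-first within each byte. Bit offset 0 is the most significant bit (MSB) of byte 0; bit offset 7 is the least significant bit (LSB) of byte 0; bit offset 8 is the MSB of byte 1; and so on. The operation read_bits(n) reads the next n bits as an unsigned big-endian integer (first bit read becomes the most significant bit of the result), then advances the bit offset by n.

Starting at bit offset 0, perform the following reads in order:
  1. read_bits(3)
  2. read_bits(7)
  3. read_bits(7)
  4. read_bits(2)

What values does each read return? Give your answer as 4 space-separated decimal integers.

Answer: 1 32 55 2

Derivation:
Read 1: bits[0:3] width=3 -> value=1 (bin 001); offset now 3 = byte 0 bit 3; 21 bits remain
Read 2: bits[3:10] width=7 -> value=32 (bin 0100000); offset now 10 = byte 1 bit 2; 14 bits remain
Read 3: bits[10:17] width=7 -> value=55 (bin 0110111); offset now 17 = byte 2 bit 1; 7 bits remain
Read 4: bits[17:19] width=2 -> value=2 (bin 10); offset now 19 = byte 2 bit 3; 5 bits remain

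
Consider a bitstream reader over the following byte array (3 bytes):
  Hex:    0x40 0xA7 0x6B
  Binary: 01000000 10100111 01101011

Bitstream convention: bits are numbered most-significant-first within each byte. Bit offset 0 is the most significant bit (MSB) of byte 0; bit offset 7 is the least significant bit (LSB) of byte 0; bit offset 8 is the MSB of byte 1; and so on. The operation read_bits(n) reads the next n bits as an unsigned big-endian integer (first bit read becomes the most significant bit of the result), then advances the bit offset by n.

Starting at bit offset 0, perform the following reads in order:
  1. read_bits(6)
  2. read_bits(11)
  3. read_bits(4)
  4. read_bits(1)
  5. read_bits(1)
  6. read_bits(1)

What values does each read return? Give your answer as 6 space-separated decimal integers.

Answer: 16 334 13 0 1 1

Derivation:
Read 1: bits[0:6] width=6 -> value=16 (bin 010000); offset now 6 = byte 0 bit 6; 18 bits remain
Read 2: bits[6:17] width=11 -> value=334 (bin 00101001110); offset now 17 = byte 2 bit 1; 7 bits remain
Read 3: bits[17:21] width=4 -> value=13 (bin 1101); offset now 21 = byte 2 bit 5; 3 bits remain
Read 4: bits[21:22] width=1 -> value=0 (bin 0); offset now 22 = byte 2 bit 6; 2 bits remain
Read 5: bits[22:23] width=1 -> value=1 (bin 1); offset now 23 = byte 2 bit 7; 1 bits remain
Read 6: bits[23:24] width=1 -> value=1 (bin 1); offset now 24 = byte 3 bit 0; 0 bits remain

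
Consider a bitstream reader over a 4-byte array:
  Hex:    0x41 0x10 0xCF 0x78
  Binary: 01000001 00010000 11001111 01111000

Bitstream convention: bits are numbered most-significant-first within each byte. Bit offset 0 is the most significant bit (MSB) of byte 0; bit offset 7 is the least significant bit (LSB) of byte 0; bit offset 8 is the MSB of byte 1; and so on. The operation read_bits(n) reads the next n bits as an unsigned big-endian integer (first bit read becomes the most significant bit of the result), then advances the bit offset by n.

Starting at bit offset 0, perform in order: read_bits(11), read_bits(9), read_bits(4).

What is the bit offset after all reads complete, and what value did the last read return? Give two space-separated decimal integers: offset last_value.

Read 1: bits[0:11] width=11 -> value=520 (bin 01000001000); offset now 11 = byte 1 bit 3; 21 bits remain
Read 2: bits[11:20] width=9 -> value=268 (bin 100001100); offset now 20 = byte 2 bit 4; 12 bits remain
Read 3: bits[20:24] width=4 -> value=15 (bin 1111); offset now 24 = byte 3 bit 0; 8 bits remain

Answer: 24 15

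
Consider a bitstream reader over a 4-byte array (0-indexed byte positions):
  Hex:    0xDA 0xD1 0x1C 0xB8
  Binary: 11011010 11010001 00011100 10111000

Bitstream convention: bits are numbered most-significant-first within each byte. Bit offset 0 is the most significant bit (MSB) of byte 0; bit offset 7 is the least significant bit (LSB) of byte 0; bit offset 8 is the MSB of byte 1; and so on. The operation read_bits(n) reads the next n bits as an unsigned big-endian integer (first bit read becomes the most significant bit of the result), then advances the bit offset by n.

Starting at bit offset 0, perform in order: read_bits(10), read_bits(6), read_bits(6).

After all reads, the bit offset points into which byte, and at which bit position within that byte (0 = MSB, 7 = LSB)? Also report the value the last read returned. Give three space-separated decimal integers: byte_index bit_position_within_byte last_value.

Read 1: bits[0:10] width=10 -> value=875 (bin 1101101011); offset now 10 = byte 1 bit 2; 22 bits remain
Read 2: bits[10:16] width=6 -> value=17 (bin 010001); offset now 16 = byte 2 bit 0; 16 bits remain
Read 3: bits[16:22] width=6 -> value=7 (bin 000111); offset now 22 = byte 2 bit 6; 10 bits remain

Answer: 2 6 7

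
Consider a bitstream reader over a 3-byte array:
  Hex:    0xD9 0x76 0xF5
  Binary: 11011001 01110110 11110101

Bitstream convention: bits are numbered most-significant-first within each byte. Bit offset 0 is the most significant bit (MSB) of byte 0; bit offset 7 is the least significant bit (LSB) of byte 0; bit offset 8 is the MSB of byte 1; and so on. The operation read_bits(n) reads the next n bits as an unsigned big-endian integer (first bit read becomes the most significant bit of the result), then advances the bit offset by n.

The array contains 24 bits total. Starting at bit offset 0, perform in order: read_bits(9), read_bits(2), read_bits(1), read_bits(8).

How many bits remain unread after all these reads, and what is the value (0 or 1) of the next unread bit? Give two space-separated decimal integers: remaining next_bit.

Answer: 4 0

Derivation:
Read 1: bits[0:9] width=9 -> value=434 (bin 110110010); offset now 9 = byte 1 bit 1; 15 bits remain
Read 2: bits[9:11] width=2 -> value=3 (bin 11); offset now 11 = byte 1 bit 3; 13 bits remain
Read 3: bits[11:12] width=1 -> value=1 (bin 1); offset now 12 = byte 1 bit 4; 12 bits remain
Read 4: bits[12:20] width=8 -> value=111 (bin 01101111); offset now 20 = byte 2 bit 4; 4 bits remain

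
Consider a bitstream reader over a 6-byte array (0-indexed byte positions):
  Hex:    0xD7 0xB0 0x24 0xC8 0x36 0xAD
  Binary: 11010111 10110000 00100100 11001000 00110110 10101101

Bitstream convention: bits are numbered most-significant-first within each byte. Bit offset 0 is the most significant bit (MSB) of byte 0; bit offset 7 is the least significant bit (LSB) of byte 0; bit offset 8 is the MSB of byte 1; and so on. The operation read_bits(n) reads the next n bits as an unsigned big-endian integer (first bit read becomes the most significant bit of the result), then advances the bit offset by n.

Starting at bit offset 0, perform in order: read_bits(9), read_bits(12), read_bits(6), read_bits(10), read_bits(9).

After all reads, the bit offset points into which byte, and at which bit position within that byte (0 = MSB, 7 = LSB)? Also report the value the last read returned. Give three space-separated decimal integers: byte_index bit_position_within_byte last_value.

Answer: 5 6 427

Derivation:
Read 1: bits[0:9] width=9 -> value=431 (bin 110101111); offset now 9 = byte 1 bit 1; 39 bits remain
Read 2: bits[9:21] width=12 -> value=1540 (bin 011000000100); offset now 21 = byte 2 bit 5; 27 bits remain
Read 3: bits[21:27] width=6 -> value=38 (bin 100110); offset now 27 = byte 3 bit 3; 21 bits remain
Read 4: bits[27:37] width=10 -> value=262 (bin 0100000110); offset now 37 = byte 4 bit 5; 11 bits remain
Read 5: bits[37:46] width=9 -> value=427 (bin 110101011); offset now 46 = byte 5 bit 6; 2 bits remain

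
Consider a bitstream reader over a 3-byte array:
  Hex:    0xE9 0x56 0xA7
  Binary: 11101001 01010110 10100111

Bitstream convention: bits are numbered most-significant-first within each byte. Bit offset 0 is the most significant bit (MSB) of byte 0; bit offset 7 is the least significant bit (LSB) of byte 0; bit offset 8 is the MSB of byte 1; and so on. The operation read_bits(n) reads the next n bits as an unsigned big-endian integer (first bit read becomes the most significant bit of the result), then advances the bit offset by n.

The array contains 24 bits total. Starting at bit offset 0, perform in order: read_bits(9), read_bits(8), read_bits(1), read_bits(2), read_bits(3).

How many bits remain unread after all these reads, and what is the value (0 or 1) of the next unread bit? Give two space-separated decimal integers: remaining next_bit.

Read 1: bits[0:9] width=9 -> value=466 (bin 111010010); offset now 9 = byte 1 bit 1; 15 bits remain
Read 2: bits[9:17] width=8 -> value=173 (bin 10101101); offset now 17 = byte 2 bit 1; 7 bits remain
Read 3: bits[17:18] width=1 -> value=0 (bin 0); offset now 18 = byte 2 bit 2; 6 bits remain
Read 4: bits[18:20] width=2 -> value=2 (bin 10); offset now 20 = byte 2 bit 4; 4 bits remain
Read 5: bits[20:23] width=3 -> value=3 (bin 011); offset now 23 = byte 2 bit 7; 1 bits remain

Answer: 1 1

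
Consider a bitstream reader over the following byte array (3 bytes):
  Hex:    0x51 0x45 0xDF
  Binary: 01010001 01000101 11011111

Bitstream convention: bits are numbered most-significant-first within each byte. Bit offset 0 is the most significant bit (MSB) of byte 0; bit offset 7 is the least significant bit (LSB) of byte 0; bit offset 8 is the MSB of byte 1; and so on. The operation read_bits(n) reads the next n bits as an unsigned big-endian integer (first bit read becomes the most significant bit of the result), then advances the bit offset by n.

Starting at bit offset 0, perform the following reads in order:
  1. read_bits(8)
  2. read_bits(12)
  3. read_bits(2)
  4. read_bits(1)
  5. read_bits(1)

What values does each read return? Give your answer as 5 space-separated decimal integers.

Read 1: bits[0:8] width=8 -> value=81 (bin 01010001); offset now 8 = byte 1 bit 0; 16 bits remain
Read 2: bits[8:20] width=12 -> value=1117 (bin 010001011101); offset now 20 = byte 2 bit 4; 4 bits remain
Read 3: bits[20:22] width=2 -> value=3 (bin 11); offset now 22 = byte 2 bit 6; 2 bits remain
Read 4: bits[22:23] width=1 -> value=1 (bin 1); offset now 23 = byte 2 bit 7; 1 bits remain
Read 5: bits[23:24] width=1 -> value=1 (bin 1); offset now 24 = byte 3 bit 0; 0 bits remain

Answer: 81 1117 3 1 1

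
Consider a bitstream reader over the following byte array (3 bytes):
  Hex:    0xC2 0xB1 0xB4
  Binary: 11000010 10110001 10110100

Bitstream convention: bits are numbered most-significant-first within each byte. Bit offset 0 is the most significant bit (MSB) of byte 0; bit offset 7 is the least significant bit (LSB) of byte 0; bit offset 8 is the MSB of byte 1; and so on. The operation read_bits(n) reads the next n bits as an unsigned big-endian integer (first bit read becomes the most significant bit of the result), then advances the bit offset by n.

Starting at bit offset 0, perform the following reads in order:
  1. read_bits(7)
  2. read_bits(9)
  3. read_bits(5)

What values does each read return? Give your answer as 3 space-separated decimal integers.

Read 1: bits[0:7] width=7 -> value=97 (bin 1100001); offset now 7 = byte 0 bit 7; 17 bits remain
Read 2: bits[7:16] width=9 -> value=177 (bin 010110001); offset now 16 = byte 2 bit 0; 8 bits remain
Read 3: bits[16:21] width=5 -> value=22 (bin 10110); offset now 21 = byte 2 bit 5; 3 bits remain

Answer: 97 177 22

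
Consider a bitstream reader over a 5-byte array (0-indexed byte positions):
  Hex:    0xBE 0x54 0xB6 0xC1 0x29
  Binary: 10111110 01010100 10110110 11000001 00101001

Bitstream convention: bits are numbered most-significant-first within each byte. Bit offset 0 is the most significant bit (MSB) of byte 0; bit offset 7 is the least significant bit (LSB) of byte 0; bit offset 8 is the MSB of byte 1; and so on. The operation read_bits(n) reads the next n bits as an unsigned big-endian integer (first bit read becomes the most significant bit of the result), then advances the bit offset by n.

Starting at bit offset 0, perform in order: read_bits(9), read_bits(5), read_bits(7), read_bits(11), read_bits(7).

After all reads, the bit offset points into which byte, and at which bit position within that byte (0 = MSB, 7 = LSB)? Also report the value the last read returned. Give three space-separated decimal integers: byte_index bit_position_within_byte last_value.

Read 1: bits[0:9] width=9 -> value=380 (bin 101111100); offset now 9 = byte 1 bit 1; 31 bits remain
Read 2: bits[9:14] width=5 -> value=21 (bin 10101); offset now 14 = byte 1 bit 6; 26 bits remain
Read 3: bits[14:21] width=7 -> value=22 (bin 0010110); offset now 21 = byte 2 bit 5; 19 bits remain
Read 4: bits[21:32] width=11 -> value=1729 (bin 11011000001); offset now 32 = byte 4 bit 0; 8 bits remain
Read 5: bits[32:39] width=7 -> value=20 (bin 0010100); offset now 39 = byte 4 bit 7; 1 bits remain

Answer: 4 7 20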